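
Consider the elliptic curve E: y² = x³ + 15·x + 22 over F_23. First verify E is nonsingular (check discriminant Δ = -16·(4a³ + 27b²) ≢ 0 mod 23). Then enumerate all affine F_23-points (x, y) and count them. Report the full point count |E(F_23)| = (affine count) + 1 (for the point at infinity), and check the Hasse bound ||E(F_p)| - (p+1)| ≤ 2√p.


Affine points = {(3, 5), (3, 18), (4, 10), (4, 13), (6, 11), (6, 12), (9, 9), (9, 14), (11, 0), (14, 3), (14, 20), (18, 11), (18, 12), (19, 6), (19, 17), (22, 11), (22, 12)}; affine count = 17; |E(F_23)| = 18.

Discriminant check: Δ ∝ 4a³ + 27b² = 4·15³ + 27·22² = 4·3375 + 27·484 ≡ 3 (mod 23). Nonzero ⇒ E is nonsingular.
For each x ∈ F_23, compute rhs = x³ + 15·x + 22 mod 23, then count y ∈ F_23 with y² ≡ rhs.
  x = 0: rhs = 22, matching y values: none (0 points).
  x = 1: rhs = 15, matching y values: none (0 points).
  x = 2: rhs = 14, matching y values: none (0 points).
  x = 3: rhs = 2, matching y values: 5, 18 (2 points).
  x = 4: rhs = 8, matching y values: 10, 13 (2 points).
  x = 5: rhs = 15, matching y values: none (0 points).
  x = 6: rhs = 6, matching y values: 11, 12 (2 points).
  x = 7: rhs = 10, matching y values: none (0 points).
  x = 8: rhs = 10, matching y values: none (0 points).
  x = 9: rhs = 12, matching y values: 9, 14 (2 points).
  x = 10: rhs = 22, matching y values: none (0 points).
  x = 11: rhs = 0, matching y values: 0 (1 points).
  x = 12: rhs = 21, matching y values: none (0 points).
  x = 13: rhs = 22, matching y values: none (0 points).
  x = 14: rhs = 9, matching y values: 3, 20 (2 points).
  x = 15: rhs = 11, matching y values: none (0 points).
  x = 16: rhs = 11, matching y values: none (0 points).
  x = 17: rhs = 15, matching y values: none (0 points).
  x = 18: rhs = 6, matching y values: 11, 12 (2 points).
  x = 19: rhs = 13, matching y values: 6, 17 (2 points).
  x = 20: rhs = 19, matching y values: none (0 points).
  x = 21: rhs = 7, matching y values: none (0 points).
  x = 22: rhs = 6, matching y values: 11, 12 (2 points).
Total affine count: 17.
Full point count |E(F_23)| = 17 + 1 = 18.
Hasse bound: |18 − (23+1)| = |-6| = 6 ≤ 2√23 ≈ 9.5917 ✓.


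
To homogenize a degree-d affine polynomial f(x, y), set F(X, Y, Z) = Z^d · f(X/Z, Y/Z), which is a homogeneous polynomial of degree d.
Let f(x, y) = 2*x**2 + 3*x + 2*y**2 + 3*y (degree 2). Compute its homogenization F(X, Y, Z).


F(X, Y, Z) = 2*X**2 + 3*X*Z + 2*Y**2 + 3*Y*Z

deg(f) = 2.
Substitute x = X/Z, y = Y/Z into f, then multiply by Z^2.
  monomial 2·x^2·y^0 ↦ 2·X^2·Y^0·Z^0.
  monomial 3·x^1·y^0 ↦ 3·X^1·Y^0·Z^1.
  monomial 2·x^0·y^2 ↦ 2·X^0·Y^2·Z^0.
  monomial 3·x^0·y^1 ↦ 3·X^0·Y^1·Z^1.
Collecting: F(X, Y, Z) = 2*X**2 + 3*X*Z + 2*Y**2 + 3*Y*Z.


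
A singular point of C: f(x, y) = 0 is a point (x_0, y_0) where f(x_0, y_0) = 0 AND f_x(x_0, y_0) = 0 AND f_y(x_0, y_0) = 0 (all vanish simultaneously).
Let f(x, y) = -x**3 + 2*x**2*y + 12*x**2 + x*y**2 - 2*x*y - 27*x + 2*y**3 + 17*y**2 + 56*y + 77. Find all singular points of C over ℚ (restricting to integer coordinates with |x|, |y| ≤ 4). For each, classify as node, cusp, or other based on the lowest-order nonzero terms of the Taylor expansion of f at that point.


Singular points: {(2, -3)}; classification: cusp.

Compute partial derivatives:
  f_x = -3*x**2 + 4*x*y + 24*x + y**2 - 2*y - 27.
  f_y = 2*x**2 + 2*x*y - 2*x + 6*y**2 + 34*y + 56.
Scan x_0 ∈ {−4, ..., 4}. For each x_0, f_y(x_0, y) is a polynomial in y; find its integer roots y ∈ {−4, ..., 4}, then test f_x and f at those candidates.
  x = -4: f_y(-4, y) = 6*y**2 + 26*y + 96; no integer root y with |y| ≤ 4.
  x = -3: f_y(-3, y) = 6*y**2 + 28*y + 80; no integer root y with |y| ≤ 4.
  x = -2: f_y(-2, y) = 6*y**2 + 30*y + 68; no integer root y with |y| ≤ 4.
  x = -1: f_y(-1, y) = 6*y**2 + 32*y + 60; no integer root y with |y| ≤ 4.
  x = 0: f_y(0, y) = 6*y**2 + 34*y + 56; no integer root y with |y| ≤ 4.
  x = 1: f_y(1, y) = 6*y**2 + 36*y + 56; no integer root y with |y| ≤ 4.
  x = 2: f_y(2, y) = 6*y**2 + 38*y + 60; vanishes at y ∈ {-3}. (2, -3): f_x = 0, f = 0 — SINGULAR.
  x = 3: f_y(3, y) = 6*y**2 + 40*y + 68; no integer root y with |y| ≤ 4.
  x = 4: f_y(4, y) = 6*y**2 + 42*y + 80; no integer root y with |y| ≤ 4.
Only singular point on the grid: (2, -3).
Classify: substitute x = 2 + u, y = -3 + v and expand: f = -u**3 + 2*u**2*v + u*v**2 + 2*v**3 + v**2.
No constant or linear terms (consistent with a singular point). Quadratic part: v**2. Cubic part: -u**3 + 2*u**2*v + u*v**2 + 2*v**3.
The quadratic part v**2 is a perfect square, so there is a single (double) tangent line v = 0, i.e. y = -3. Restricting the cubic part to that line (v = 0) leaves -u**3 ≠ 0, so f is not divisible by v and the branch is v² ≈ u**3 to lowest order — this is a cusp.
Classification: cusp.


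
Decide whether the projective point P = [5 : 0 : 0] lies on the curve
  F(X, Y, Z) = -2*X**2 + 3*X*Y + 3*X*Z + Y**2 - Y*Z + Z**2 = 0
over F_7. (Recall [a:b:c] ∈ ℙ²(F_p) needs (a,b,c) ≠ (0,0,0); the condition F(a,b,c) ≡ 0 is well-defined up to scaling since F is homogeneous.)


F(5,0,0) ≡ 6 (mod 7); P is NOT on the curve.

Evaluate F(5, 0, 0) term-by-term (mod 7).
  -2*X**2 ↦ -2·25·1·1 = -50
  3*X*Y ↦ 3·5·0·1 = 0
  3*X*Z ↦ 3·5·1·0 = 0
  Y**2 ↦ 1·1·0·1 = 0
  -Y*Z ↦ -1·1·0·0 = 0
  Z**2 ↦ 1·1·1·0 = 0
Sum: F(5, 0, 0) = (-50) + (0) + (0) + (0) + (0) + (0) = -50.
Reducing mod 7: -50 ≡ 6 (mod 7).
Since F(a, b, c) ≡ 6 ≠ 0 (mod 7), P does NOT lie on the curve.


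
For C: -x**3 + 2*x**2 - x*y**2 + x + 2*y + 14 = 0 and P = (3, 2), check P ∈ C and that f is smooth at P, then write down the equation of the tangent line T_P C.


Tangent line at P: -18*x - 10*y + 74 = 0.

Step 1: f(3, 2) = 0, so P lies on C.
Step 2: partial derivatives
  f_x(x, y) = -3*x**2 + 4*x - y**2 + 1, f_y(x, y) = -2*x*y + 2.
  f_x(P) = -18, f_y(P) = -10 (gradient nonzero, so P is smooth).
Step 3: tangent line at P: -18·(x − 3) + -10·(y − 2) = 0.
Expanding: -18*x - 10*y + 74 = 0.


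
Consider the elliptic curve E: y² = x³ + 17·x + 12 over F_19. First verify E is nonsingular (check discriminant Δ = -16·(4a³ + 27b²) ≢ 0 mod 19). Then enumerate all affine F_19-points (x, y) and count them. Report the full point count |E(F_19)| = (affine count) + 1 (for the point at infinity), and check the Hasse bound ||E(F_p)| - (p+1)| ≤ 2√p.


Affine points = {(1, 7), (1, 12), (2, 4), (2, 15), (4, 7), (4, 12), (6, 8), (6, 11), (9, 1), (9, 18), (10, 2), (10, 17), (12, 5), (12, 14), (13, 6), (13, 13), (14, 7), (14, 12)}; affine count = 18; |E(F_19)| = 19.

Discriminant check: Δ ∝ 4a³ + 27b² = 4·17³ + 27·12² = 4·4913 + 27·144 ≡ 18 (mod 19). Nonzero ⇒ E is nonsingular.
For each x ∈ F_19, compute rhs = x³ + 17·x + 12 mod 19, then count y ∈ F_19 with y² ≡ rhs.
  x = 0: rhs = 12, matching y values: none (0 points).
  x = 1: rhs = 11, matching y values: 7, 12 (2 points).
  x = 2: rhs = 16, matching y values: 4, 15 (2 points).
  x = 3: rhs = 14, matching y values: none (0 points).
  x = 4: rhs = 11, matching y values: 7, 12 (2 points).
  x = 5: rhs = 13, matching y values: none (0 points).
  x = 6: rhs = 7, matching y values: 8, 11 (2 points).
  x = 7: rhs = 18, matching y values: none (0 points).
  x = 8: rhs = 14, matching y values: none (0 points).
  x = 9: rhs = 1, matching y values: 1, 18 (2 points).
  x = 10: rhs = 4, matching y values: 2, 17 (2 points).
  x = 11: rhs = 10, matching y values: none (0 points).
  x = 12: rhs = 6, matching y values: 5, 14 (2 points).
  x = 13: rhs = 17, matching y values: 6, 13 (2 points).
  x = 14: rhs = 11, matching y values: 7, 12 (2 points).
  x = 15: rhs = 13, matching y values: none (0 points).
  x = 16: rhs = 10, matching y values: none (0 points).
  x = 17: rhs = 8, matching y values: none (0 points).
  x = 18: rhs = 13, matching y values: none (0 points).
Total affine count: 18.
Full point count |E(F_19)| = 18 + 1 = 19.
Hasse bound: |19 − (19+1)| = |-1| = 1 ≤ 2√19 ≈ 8.7178 ✓.


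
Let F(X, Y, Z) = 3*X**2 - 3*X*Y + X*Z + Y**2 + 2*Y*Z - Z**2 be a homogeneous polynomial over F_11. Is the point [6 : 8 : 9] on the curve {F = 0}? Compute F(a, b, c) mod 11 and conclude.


F(6,8,9) ≡ 2 (mod 11); P is NOT on the curve.

Evaluate F(6, 8, 9) term-by-term (mod 11).
  3*X**2 ↦ 3·36·1·1 = 108
  -3*X*Y ↦ -3·6·8·1 = -144
  X*Z ↦ 1·6·1·9 = 54
  Y**2 ↦ 1·1·64·1 = 64
  2*Y*Z ↦ 2·1·8·9 = 144
  -Z**2 ↦ -1·1·1·81 = -81
Sum: F(6, 8, 9) = (108) + (-144) + (54) + (64) + (144) + (-81) = 145.
Reducing mod 11: 145 ≡ 2 (mod 11).
Since F(a, b, c) ≡ 2 ≠ 0 (mod 11), P does NOT lie on the curve.


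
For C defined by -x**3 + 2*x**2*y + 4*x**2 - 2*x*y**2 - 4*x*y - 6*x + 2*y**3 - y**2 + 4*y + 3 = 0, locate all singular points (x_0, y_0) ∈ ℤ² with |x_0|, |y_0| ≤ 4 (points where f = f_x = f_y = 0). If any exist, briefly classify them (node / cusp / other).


Singular points: {(2, 1)}; classification: cusp.

Compute partial derivatives:
  f_x = -3*x**2 + 4*x*y + 8*x - 2*y**2 - 4*y - 6.
  f_y = 2*x**2 - 4*x*y - 4*x + 6*y**2 - 2*y + 4.
Scan x_0 ∈ {−4, ..., 4}. For each x_0, f_y(x_0, y) is a polynomial in y; find its integer roots y ∈ {−4, ..., 4}, then test f_x and f at those candidates.
  x = -4: f_y(-4, y) = 6*y**2 + 14*y + 52; no integer root y with |y| ≤ 4.
  x = -3: f_y(-3, y) = 6*y**2 + 10*y + 34; no integer root y with |y| ≤ 4.
  x = -2: f_y(-2, y) = 6*y**2 + 6*y + 20; no integer root y with |y| ≤ 4.
  x = -1: f_y(-1, y) = 6*y**2 + 2*y + 10; no integer root y with |y| ≤ 4.
  x = 0: f_y(0, y) = 6*y**2 - 2*y + 4; no integer root y with |y| ≤ 4.
  x = 1: f_y(1, y) = 6*y**2 - 6*y + 2; no integer root y with |y| ≤ 4.
  x = 2: f_y(2, y) = 6*y**2 - 10*y + 4; vanishes at y ∈ {1}. (2, 1): f_x = 0, f = 0 — SINGULAR.
  x = 3: f_y(3, y) = 6*y**2 - 14*y + 10; no integer root y with |y| ≤ 4.
  x = 4: f_y(4, y) = 6*y**2 - 18*y + 20; no integer root y with |y| ≤ 4.
Only singular point on the grid: (2, 1).
Classify: substitute x = 2 + u, y = 1 + v and expand: f = -u**3 + 2*u**2*v - 2*u*v**2 + 2*v**3 + v**2.
No constant or linear terms (consistent with a singular point). Quadratic part: v**2. Cubic part: -u**3 + 2*u**2*v - 2*u*v**2 + 2*v**3.
The quadratic part v**2 is a perfect square, so there is a single (double) tangent line v = 0, i.e. y = 1. Restricting the cubic part to that line (v = 0) leaves -u**3 ≠ 0, so f is not divisible by v and the branch is v² ≈ u**3 to lowest order — this is a cusp.
Classification: cusp.


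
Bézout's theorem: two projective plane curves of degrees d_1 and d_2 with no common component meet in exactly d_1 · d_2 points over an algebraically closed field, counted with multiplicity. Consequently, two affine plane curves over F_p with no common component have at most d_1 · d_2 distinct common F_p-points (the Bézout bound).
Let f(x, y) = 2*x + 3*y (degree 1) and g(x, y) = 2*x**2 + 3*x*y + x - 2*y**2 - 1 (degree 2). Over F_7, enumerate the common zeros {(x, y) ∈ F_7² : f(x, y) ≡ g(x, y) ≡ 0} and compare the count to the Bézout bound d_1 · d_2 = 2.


Common zeros: ∅; count = 0; Bézout bound = 2.

deg(f) = 1, deg(g) = 2, so Bézout bound = 2.
Scan x ∈ F_7. For each x, list the y ∈ F_7 with f(x, y) ≡ 0 and those with g(x, y) ≡ 0 (mod 7); the common zeros in that column are the intersection.
  x = 0: f ≡ 0 at y ∈ {0}; g ≡ 0 at y ∈ ∅; common: ∅.
  x = 1: f ≡ 0 at y ∈ {4}; g ≡ 0 at y ∈ {2, 3}; common: ∅.
  x = 2: f ≡ 0 at y ∈ {1}; g ≡ 0 at y ∈ ∅; common: ∅.
  x = 3: f ≡ 0 at y ∈ {5}; g ≡ 0 at y ∈ ∅; common: ∅.
  x = 4: f ≡ 0 at y ∈ {2}; g ≡ 0 at y ∈ {0, 6}; common: ∅.
  x = 5: f ≡ 0 at y ∈ {6}; g ≡ 0 at y ∈ ∅; common: ∅.
  x = 6: f ≡ 0 at y ∈ {3}; g ≡ 0 at y ∈ {0, 2}; common: ∅.
Collecting: common zeros = ∅, so the count is 0.
Comparison with the Bézout bound: 0 ≤ 2 = deg(f)·deg(g), as expected for curves with no common component (the affine F_7-count falls short of the bound because intersections may lie at infinity, over extension fields, or carry multiplicity).


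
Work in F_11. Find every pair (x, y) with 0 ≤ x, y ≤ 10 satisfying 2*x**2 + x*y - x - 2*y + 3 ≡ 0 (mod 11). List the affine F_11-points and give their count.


Affine F_11-points: {(0, 7), (1, 4), (3, 4), (4, 1), (5, 6), (6, 2), (7, 1), (8, 7), (9, 6), (10, 2)}; count = 10.

For each of the 121 pairs (x, y) ∈ F_11², evaluate f(x, y) mod 11. Record the zeros.
  x = 0: [0↦3, 1↦1, 2↦10, 3↦8, 4↦6, 5↦4, 6↦2, 7↦0, 8↦9, 9↦7, 10↦5]  zeros at y ∈ {7}
  x = 1: [0↦4, 1↦3, 2↦2, 3↦1, 4↦0, 5↦10, 6↦9, 7↦8, 8↦7, 9↦6, 10↦5]  zeros at y ∈ {4}
  x = 2: [0↦9, 1↦9, 2↦9, 3↦9, 4↦9, 5↦9, 6↦9, 7↦9, 8↦9, 9↦9, 10↦9]  zeros at y ∈ ∅
  x = 3: [0↦7, 1↦8, 2↦9, 3↦10, 4↦0, 5↦1, 6↦2, 7↦3, 8↦4, 9↦5, 10↦6]  zeros at y ∈ {4}
  x = 4: [0↦9, 1↦0, 2↦2, 3↦4, 4↦6, 5↦8, 6↦10, 7↦1, 8↦3, 9↦5, 10↦7]  zeros at y ∈ {1}
  x = 5: [0↦4, 1↦7, 2↦10, 3↦2, 4↦5, 5↦8, 6↦0, 7↦3, 8↦6, 9↦9, 10↦1]  zeros at y ∈ {6}
  x = 6: [0↦3, 1↦7, 2↦0, 3↦4, 4↦8, 5↦1, 6↦5, 7↦9, 8↦2, 9↦6, 10↦10]  zeros at y ∈ {2}
  x = 7: [0↦6, 1↦0, 2↦5, 3↦10, 4↦4, 5↦9, 6↦3, 7↦8, 8↦2, 9↦7, 10↦1]  zeros at y ∈ {1}
  x = 8: [0↦2, 1↦8, 2↦3, 3↦9, 4↦4, 5↦10, 6↦5, 7↦0, 8↦6, 9↦1, 10↦7]  zeros at y ∈ {7}
  x = 9: [0↦2, 1↦9, 2↦5, 3↦1, 4↦8, 5↦4, 6↦0, 7↦7, 8↦3, 9↦10, 10↦6]  zeros at y ∈ {6}
  x = 10: [0↦6, 1↦3, 2↦0, 3↦8, 4↦5, 5↦2, 6↦10, 7↦7, 8↦4, 9↦1, 10↦9]  zeros at y ∈ {2}
Collecting zeros: affine points = {(0, 7), (1, 4), (3, 4), (4, 1), (5, 6), (6, 2), (7, 1), (8, 7), (9, 6), (10, 2)}.
Total count |C(F_11)_aff| = 10.


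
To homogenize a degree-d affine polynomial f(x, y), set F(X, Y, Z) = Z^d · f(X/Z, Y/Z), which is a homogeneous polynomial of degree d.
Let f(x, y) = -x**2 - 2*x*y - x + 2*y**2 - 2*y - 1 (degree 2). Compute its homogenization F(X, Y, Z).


F(X, Y, Z) = -X**2 - 2*X*Y - X*Z + 2*Y**2 - 2*Y*Z - Z**2

deg(f) = 2.
Substitute x = X/Z, y = Y/Z into f, then multiply by Z^2.
  monomial -1·x^2·y^0 ↦ -1·X^2·Y^0·Z^0.
  monomial -2·x^1·y^1 ↦ -2·X^1·Y^1·Z^0.
  monomial -1·x^1·y^0 ↦ -1·X^1·Y^0·Z^1.
  monomial 2·x^0·y^2 ↦ 2·X^0·Y^2·Z^0.
  monomial -2·x^0·y^1 ↦ -2·X^0·Y^1·Z^1.
  monomial -1·x^0·y^0 ↦ -1·X^0·Y^0·Z^2.
Collecting: F(X, Y, Z) = -X**2 - 2*X*Y - X*Z + 2*Y**2 - 2*Y*Z - Z**2.


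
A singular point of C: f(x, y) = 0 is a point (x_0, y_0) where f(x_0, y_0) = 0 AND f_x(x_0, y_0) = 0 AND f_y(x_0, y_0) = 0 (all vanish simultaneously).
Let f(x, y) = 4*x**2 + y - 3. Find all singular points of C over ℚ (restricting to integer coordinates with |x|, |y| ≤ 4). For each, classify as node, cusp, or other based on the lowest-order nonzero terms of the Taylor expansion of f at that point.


No singular points in the scanned grid; C is smooth there.

Compute partial derivatives:
  f_x = 8*x.
  f_y = 1.
f_y = 1 is a nonzero constant, so f_y never vanishes: no point (x, y) can satisfy f = f_x = f_y = 0. In particular no (x, y) ∈ {−4, ..., 4}² is singular; the curve is smooth.


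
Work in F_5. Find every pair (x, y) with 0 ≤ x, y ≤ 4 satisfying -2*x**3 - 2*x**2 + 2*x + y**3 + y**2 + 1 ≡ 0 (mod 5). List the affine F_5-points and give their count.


Affine F_5-points: {(1, 3), (3, 0), (3, 4), (4, 3)}; count = 4.

For each of the 25 pairs (x, y) ∈ F_5², evaluate f(x, y) mod 5. Record the zeros.
  x = 0: [0↦1, 1↦3, 2↦3, 3↦2, 4↦1]  zeros at y ∈ ∅
  x = 1: [0↦4, 1↦1, 2↦1, 3↦0, 4↦4]  zeros at y ∈ {3}
  x = 2: [0↦1, 1↦3, 2↦3, 3↦2, 4↦1]  zeros at y ∈ ∅
  x = 3: [0↦0, 1↦2, 2↦2, 3↦1, 4↦0]  zeros at y ∈ {0, 4}
  x = 4: [0↦4, 1↦1, 2↦1, 3↦0, 4↦4]  zeros at y ∈ {3}
Collecting zeros: affine points = {(1, 3), (3, 0), (3, 4), (4, 3)}.
Total count |C(F_5)_aff| = 4.


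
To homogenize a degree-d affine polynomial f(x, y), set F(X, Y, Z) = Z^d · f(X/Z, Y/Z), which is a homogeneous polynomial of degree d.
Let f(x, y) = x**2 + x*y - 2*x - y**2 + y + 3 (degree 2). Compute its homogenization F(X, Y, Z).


F(X, Y, Z) = X**2 + X*Y - 2*X*Z - Y**2 + Y*Z + 3*Z**2

deg(f) = 2.
Substitute x = X/Z, y = Y/Z into f, then multiply by Z^2.
  monomial 1·x^2·y^0 ↦ 1·X^2·Y^0·Z^0.
  monomial 1·x^1·y^1 ↦ 1·X^1·Y^1·Z^0.
  monomial -2·x^1·y^0 ↦ -2·X^1·Y^0·Z^1.
  monomial -1·x^0·y^2 ↦ -1·X^0·Y^2·Z^0.
  monomial 1·x^0·y^1 ↦ 1·X^0·Y^1·Z^1.
  monomial 3·x^0·y^0 ↦ 3·X^0·Y^0·Z^2.
Collecting: F(X, Y, Z) = X**2 + X*Y - 2*X*Z - Y**2 + Y*Z + 3*Z**2.


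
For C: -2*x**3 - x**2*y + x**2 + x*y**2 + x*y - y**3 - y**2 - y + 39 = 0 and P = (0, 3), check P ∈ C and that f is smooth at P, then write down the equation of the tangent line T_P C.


Tangent line at P: 12*x - 34*y + 102 = 0.

Step 1: f(0, 3) = 0, so P lies on C.
Step 2: partial derivatives
  f_x(x, y) = -6*x**2 - 2*x*y + 2*x + y**2 + y, f_y(x, y) = -x**2 + 2*x*y + x - 3*y**2 - 2*y - 1.
  f_x(P) = 12, f_y(P) = -34 (gradient nonzero, so P is smooth).
Step 3: tangent line at P: 12·(x − 0) + -34·(y − 3) = 0.
Expanding: 12*x - 34*y + 102 = 0.


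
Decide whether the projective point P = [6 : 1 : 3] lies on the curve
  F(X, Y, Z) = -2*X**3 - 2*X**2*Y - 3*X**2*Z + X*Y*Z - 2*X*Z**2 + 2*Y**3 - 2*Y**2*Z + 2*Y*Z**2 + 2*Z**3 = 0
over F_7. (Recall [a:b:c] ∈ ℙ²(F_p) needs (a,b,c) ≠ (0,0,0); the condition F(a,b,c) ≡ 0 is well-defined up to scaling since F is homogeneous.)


F(6,1,3) ≡ 4 (mod 7); P is NOT on the curve.

Evaluate F(6, 1, 3) term-by-term (mod 7).
  -2*X**3 ↦ -2·216·1·1 = -432
  -2*X**2*Y ↦ -2·36·1·1 = -72
  -3*X**2*Z ↦ -3·36·1·3 = -324
  X*Y*Z ↦ 1·6·1·3 = 18
  -2*X*Z**2 ↦ -2·6·1·9 = -108
  2*Y**3 ↦ 2·1·1·1 = 2
  -2*Y**2*Z ↦ -2·1·1·3 = -6
  2*Y*Z**2 ↦ 2·1·1·9 = 18
  2*Z**3 ↦ 2·1·1·27 = 54
Sum: F(6, 1, 3) = (-432) + (-72) + (-324) + (18) + (-108) + (2) + (-6) + (18) + (54) = -850.
Reducing mod 7: -850 ≡ 4 (mod 7).
Since F(a, b, c) ≡ 4 ≠ 0 (mod 7), P does NOT lie on the curve.


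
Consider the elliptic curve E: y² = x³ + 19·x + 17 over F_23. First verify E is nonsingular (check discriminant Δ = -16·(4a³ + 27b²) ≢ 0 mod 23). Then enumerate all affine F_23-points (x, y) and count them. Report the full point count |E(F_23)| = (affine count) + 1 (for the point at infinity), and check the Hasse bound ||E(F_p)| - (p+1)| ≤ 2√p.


Affine points = {(3, 3), (3, 20), (6, 5), (6, 18), (11, 4), (11, 19), (12, 8), (12, 15), (13, 0), (16, 1), (16, 22), (17, 3), (17, 20), (18, 2), (18, 21), (20, 5), (20, 18)}; affine count = 17; |E(F_23)| = 18.

Discriminant check: Δ ∝ 4a³ + 27b² = 4·19³ + 27·17² = 4·6859 + 27·289 ≡ 3 (mod 23). Nonzero ⇒ E is nonsingular.
For each x ∈ F_23, compute rhs = x³ + 19·x + 17 mod 23, then count y ∈ F_23 with y² ≡ rhs.
  x = 0: rhs = 17, matching y values: none (0 points).
  x = 1: rhs = 14, matching y values: none (0 points).
  x = 2: rhs = 17, matching y values: none (0 points).
  x = 3: rhs = 9, matching y values: 3, 20 (2 points).
  x = 4: rhs = 19, matching y values: none (0 points).
  x = 5: rhs = 7, matching y values: none (0 points).
  x = 6: rhs = 2, matching y values: 5, 18 (2 points).
  x = 7: rhs = 10, matching y values: none (0 points).
  x = 8: rhs = 14, matching y values: none (0 points).
  x = 9: rhs = 20, matching y values: none (0 points).
  x = 10: rhs = 11, matching y values: none (0 points).
  x = 11: rhs = 16, matching y values: 4, 19 (2 points).
  x = 12: rhs = 18, matching y values: 8, 15 (2 points).
  x = 13: rhs = 0, matching y values: 0 (1 points).
  x = 14: rhs = 14, matching y values: none (0 points).
  x = 15: rhs = 20, matching y values: none (0 points).
  x = 16: rhs = 1, matching y values: 1, 22 (2 points).
  x = 17: rhs = 9, matching y values: 3, 20 (2 points).
  x = 18: rhs = 4, matching y values: 2, 21 (2 points).
  x = 19: rhs = 15, matching y values: none (0 points).
  x = 20: rhs = 2, matching y values: 5, 18 (2 points).
  x = 21: rhs = 17, matching y values: none (0 points).
  x = 22: rhs = 20, matching y values: none (0 points).
Total affine count: 17.
Full point count |E(F_23)| = 17 + 1 = 18.
Hasse bound: |18 − (23+1)| = |-6| = 6 ≤ 2√23 ≈ 9.5917 ✓.


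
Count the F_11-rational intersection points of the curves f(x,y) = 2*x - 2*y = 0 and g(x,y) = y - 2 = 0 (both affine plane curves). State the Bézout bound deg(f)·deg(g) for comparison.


Common zeros: {(2, 2)}; count = 1; Bézout bound = 1.

deg(f) = 1, deg(g) = 1, so Bézout bound = 1.
Scan x ∈ F_11. For each x, list the y ∈ F_11 with f(x, y) ≡ 0 and those with g(x, y) ≡ 0 (mod 11); the common zeros in that column are the intersection.
  x = 0: f ≡ 0 at y ∈ {0}; g ≡ 0 at y ∈ {2}; common: ∅.
  x = 1: f ≡ 0 at y ∈ {1}; g ≡ 0 at y ∈ {2}; common: ∅.
  x = 2: f ≡ 0 at y ∈ {2}; g ≡ 0 at y ∈ {2}; common: {2}.
  x = 3: f ≡ 0 at y ∈ {3}; g ≡ 0 at y ∈ {2}; common: ∅.
  x = 4: f ≡ 0 at y ∈ {4}; g ≡ 0 at y ∈ {2}; common: ∅.
  x = 5: f ≡ 0 at y ∈ {5}; g ≡ 0 at y ∈ {2}; common: ∅.
  x = 6: f ≡ 0 at y ∈ {6}; g ≡ 0 at y ∈ {2}; common: ∅.
  x = 7: f ≡ 0 at y ∈ {7}; g ≡ 0 at y ∈ {2}; common: ∅.
  x = 8: f ≡ 0 at y ∈ {8}; g ≡ 0 at y ∈ {2}; common: ∅.
  x = 9: f ≡ 0 at y ∈ {9}; g ≡ 0 at y ∈ {2}; common: ∅.
  x = 10: f ≡ 0 at y ∈ {10}; g ≡ 0 at y ∈ {2}; common: ∅.
Collecting: common zeros = {(2, 2)}, so the count is 1.
Comparison with the Bézout bound: 1 ≤ 1 = deg(f)·deg(g), as expected for curves with no common component (the bound is attained).


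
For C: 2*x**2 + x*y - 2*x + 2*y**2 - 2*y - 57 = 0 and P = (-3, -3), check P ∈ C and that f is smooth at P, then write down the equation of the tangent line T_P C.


Tangent line at P: -17*x - 17*y - 102 = 0.

Step 1: f(-3, -3) = 0, so P lies on C.
Step 2: partial derivatives
  f_x(x, y) = 4*x + y - 2, f_y(x, y) = x + 4*y - 2.
  f_x(P) = -17, f_y(P) = -17 (gradient nonzero, so P is smooth).
Step 3: tangent line at P: -17·(x − -3) + -17·(y − -3) = 0.
Expanding: -17*x - 17*y - 102 = 0.


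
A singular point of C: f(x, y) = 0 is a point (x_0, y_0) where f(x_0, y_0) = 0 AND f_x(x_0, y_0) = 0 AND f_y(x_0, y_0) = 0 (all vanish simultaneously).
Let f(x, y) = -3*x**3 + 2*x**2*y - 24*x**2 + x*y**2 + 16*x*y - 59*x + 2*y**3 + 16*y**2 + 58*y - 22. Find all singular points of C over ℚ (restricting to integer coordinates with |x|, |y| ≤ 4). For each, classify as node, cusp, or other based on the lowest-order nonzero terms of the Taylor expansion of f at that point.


Singular points: {(-3, -2)}; classification: node.

Compute partial derivatives:
  f_x = -9*x**2 + 4*x*y - 48*x + y**2 + 16*y - 59.
  f_y = 2*x**2 + 2*x*y + 16*x + 6*y**2 + 32*y + 58.
Scan x_0 ∈ {−4, ..., 4}. For each x_0, f_y(x_0, y) is a polynomial in y; find its integer roots y ∈ {−4, ..., 4}, then test f_x and f at those candidates.
  x = -4: f_y(-4, y) = 6*y**2 + 24*y + 26; no integer root y with |y| ≤ 4.
  x = -3: f_y(-3, y) = 6*y**2 + 26*y + 28; vanishes at y ∈ {-2}. (-3, -2): f_x = 0, f = 0 — SINGULAR.
  x = -2: f_y(-2, y) = 6*y**2 + 28*y + 34; no integer root y with |y| ≤ 4.
  x = -1: f_y(-1, y) = 6*y**2 + 30*y + 44; no integer root y with |y| ≤ 4.
  x = 0: f_y(0, y) = 6*y**2 + 32*y + 58; no integer root y with |y| ≤ 4.
  x = 1: f_y(1, y) = 6*y**2 + 34*y + 76; no integer root y with |y| ≤ 4.
  x = 2: f_y(2, y) = 6*y**2 + 36*y + 98; no integer root y with |y| ≤ 4.
  x = 3: f_y(3, y) = 6*y**2 + 38*y + 124; no integer root y with |y| ≤ 4.
  x = 4: f_y(4, y) = 6*y**2 + 40*y + 154; no integer root y with |y| ≤ 4.
Only singular point on the grid: (-3, -2).
Classify: substitute x = -3 + u, y = -2 + v and expand: f = -3*u**3 + 2*u**2*v - u**2 + u*v**2 + 2*v**3 + v**2.
No constant or linear terms (consistent with a singular point). Quadratic part: -u**2 + v**2. Cubic part: -3*u**3 + 2*u**2*v + u*v**2 + 2*v**3.
The quadratic part v**2 - u**2 = (v − u)(v + u) splits into two distinct linear factors, so there are two distinct tangent lines y − -2 = ±(x − -3) — this is a node (ordinary double point).
Classification: node.


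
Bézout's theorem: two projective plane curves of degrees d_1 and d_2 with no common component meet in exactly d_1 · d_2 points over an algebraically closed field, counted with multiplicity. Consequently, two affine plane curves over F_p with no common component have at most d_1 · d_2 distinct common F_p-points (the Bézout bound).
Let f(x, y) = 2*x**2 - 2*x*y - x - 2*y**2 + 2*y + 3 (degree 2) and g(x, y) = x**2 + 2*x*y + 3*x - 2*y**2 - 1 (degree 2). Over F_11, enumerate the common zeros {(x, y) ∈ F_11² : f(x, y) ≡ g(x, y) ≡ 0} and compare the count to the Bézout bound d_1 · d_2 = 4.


Common zeros: {(7, 9)}; count = 1; Bézout bound = 4.

deg(f) = 2, deg(g) = 2, so Bézout bound = 4.
Scan x ∈ F_11. For each x, list the y ∈ F_11 with f(x, y) ≡ 0 and those with g(x, y) ≡ 0 (mod 11); the common zeros in that column are the intersection.
  x = 0: f ≡ 0 at y ∈ ∅; g ≡ 0 at y ∈ {4, 7}; common: ∅.
  x = 1: f ≡ 0 at y ∈ ∅; g ≡ 0 at y ∈ ∅; common: ∅.
  x = 2: f ≡ 0 at y ∈ ∅; g ≡ 0 at y ∈ {1}; common: ∅.
  x = 3: f ≡ 0 at y ∈ ∅; g ≡ 0 at y ∈ ∅; common: ∅.
  x = 4: f ≡ 0 at y ∈ {2, 6}; g ≡ 0 at y ∈ {1, 3}; common: ∅.
  x = 5: f ≡ 0 at y ∈ ∅; g ≡ 0 at y ∈ {7, 9}; common: ∅.
  x = 6: f ≡ 0 at y ∈ {7, 10}; g ≡ 0 at y ∈ ∅; common: ∅.
  x = 7: f ≡ 0 at y ∈ {7, 9}; g ≡ 0 at y ∈ {9}; common: {9}.
  x = 8: f ≡ 0 at y ∈ {6, 9}; g ≡ 0 at y ∈ ∅; common: ∅.
  x = 9: f ≡ 0 at y ∈ ∅; g ≡ 0 at y ∈ {3, 6}; common: ∅.
  x = 10: f ≡ 0 at y ∈ {3, 10}; g ≡ 0 at y ∈ ∅; common: ∅.
Collecting: common zeros = {(7, 9)}, so the count is 1.
Comparison with the Bézout bound: 1 ≤ 4 = deg(f)·deg(g), as expected for curves with no common component (the affine F_11-count falls short of the bound because intersections may lie at infinity, over extension fields, or carry multiplicity).


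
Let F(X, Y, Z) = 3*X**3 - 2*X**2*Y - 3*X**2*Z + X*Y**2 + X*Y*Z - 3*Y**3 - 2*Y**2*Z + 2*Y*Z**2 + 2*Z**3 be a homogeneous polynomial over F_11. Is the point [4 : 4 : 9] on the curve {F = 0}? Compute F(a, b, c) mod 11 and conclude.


F(4,4,9) ≡ 3 (mod 11); P is NOT on the curve.

Evaluate F(4, 4, 9) term-by-term (mod 11).
  3*X**3 ↦ 3·64·1·1 = 192
  -2*X**2*Y ↦ -2·16·4·1 = -128
  -3*X**2*Z ↦ -3·16·1·9 = -432
  X*Y**2 ↦ 1·4·16·1 = 64
  X*Y*Z ↦ 1·4·4·9 = 144
  -3*Y**3 ↦ -3·1·64·1 = -192
  -2*Y**2*Z ↦ -2·1·16·9 = -288
  2*Y*Z**2 ↦ 2·1·4·81 = 648
  2*Z**3 ↦ 2·1·1·729 = 1458
Sum: F(4, 4, 9) = (192) + (-128) + (-432) + (64) + (144) + (-192) + (-288) + (648) + (1458) = 1466.
Reducing mod 11: 1466 ≡ 3 (mod 11).
Since F(a, b, c) ≡ 3 ≠ 0 (mod 11), P does NOT lie on the curve.


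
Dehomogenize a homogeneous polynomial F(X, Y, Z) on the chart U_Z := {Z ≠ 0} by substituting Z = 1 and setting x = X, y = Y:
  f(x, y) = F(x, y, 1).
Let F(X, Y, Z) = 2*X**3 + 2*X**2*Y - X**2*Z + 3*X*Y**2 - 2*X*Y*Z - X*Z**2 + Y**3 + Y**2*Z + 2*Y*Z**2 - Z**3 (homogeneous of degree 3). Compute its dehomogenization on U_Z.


f(x, y) = 2*x**3 + 2*x**2*y - x**2 + 3*x*y**2 - 2*x*y - x + y**3 + y**2 + 2*y - 1

On U_Z we set Z = 1. Each monomial c·X^i·Y^j·Z^k in F becomes c·x^i·y^j·1^k = c·x^i·y^j.
Substituting Z = 1: F(X, Y, 1) = 2*x**3 + 2*x**2*y - x**2 + 3*x*y**2 - 2*x*y - x + y**3 + y**2 + 2*y - 1.
Note: deg(f) ≤ deg(F) = 3; strict inequality happens when F is divisible by Z (lost terms).


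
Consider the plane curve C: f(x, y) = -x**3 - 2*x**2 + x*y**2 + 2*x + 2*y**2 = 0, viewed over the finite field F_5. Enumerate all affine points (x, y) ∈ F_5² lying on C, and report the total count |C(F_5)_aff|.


Affine F_5-points: {(0, 0)}; count = 1.

For each of the 25 pairs (x, y) ∈ F_5², evaluate f(x, y) mod 5. Record the zeros.
  x = 0: [0↦0, 1↦2, 2↦3, 3↦3, 4↦2]  zeros at y ∈ {0}
  x = 1: [0↦4, 1↦2, 2↦1, 3↦1, 4↦2]  zeros at y ∈ ∅
  x = 2: [0↦3, 1↦2, 2↦4, 3↦4, 4↦2]  zeros at y ∈ ∅
  x = 3: [0↦1, 1↦1, 2↦1, 3↦1, 4↦1]  zeros at y ∈ ∅
  x = 4: [0↦2, 1↦3, 2↦1, 3↦1, 4↦3]  zeros at y ∈ ∅
Collecting zeros: affine points = {(0, 0)}.
Total count |C(F_5)_aff| = 1.


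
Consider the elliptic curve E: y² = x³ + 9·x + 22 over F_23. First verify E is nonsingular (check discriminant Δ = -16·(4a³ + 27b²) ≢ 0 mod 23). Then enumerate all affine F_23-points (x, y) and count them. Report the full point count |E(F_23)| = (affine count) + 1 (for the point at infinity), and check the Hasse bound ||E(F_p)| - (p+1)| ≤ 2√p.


Affine points = {(1, 3), (1, 20), (2, 5), (2, 18), (5, 10), (5, 13), (6, 4), (6, 19), (8, 10), (8, 13), (9, 2), (9, 21), (10, 10), (10, 13), (11, 7), (11, 16), (12, 8), (12, 15), (13, 6), (13, 17), (15, 6), (15, 17), (18, 6), (18, 17), (22, 9), (22, 14)}; affine count = 26; |E(F_23)| = 27.

Discriminant check: Δ ∝ 4a³ + 27b² = 4·9³ + 27·22² = 4·729 + 27·484 ≡ 22 (mod 23). Nonzero ⇒ E is nonsingular.
For each x ∈ F_23, compute rhs = x³ + 9·x + 22 mod 23, then count y ∈ F_23 with y² ≡ rhs.
  x = 0: rhs = 22, matching y values: none (0 points).
  x = 1: rhs = 9, matching y values: 3, 20 (2 points).
  x = 2: rhs = 2, matching y values: 5, 18 (2 points).
  x = 3: rhs = 7, matching y values: none (0 points).
  x = 4: rhs = 7, matching y values: none (0 points).
  x = 5: rhs = 8, matching y values: 10, 13 (2 points).
  x = 6: rhs = 16, matching y values: 4, 19 (2 points).
  x = 7: rhs = 14, matching y values: none (0 points).
  x = 8: rhs = 8, matching y values: 10, 13 (2 points).
  x = 9: rhs = 4, matching y values: 2, 21 (2 points).
  x = 10: rhs = 8, matching y values: 10, 13 (2 points).
  x = 11: rhs = 3, matching y values: 7, 16 (2 points).
  x = 12: rhs = 18, matching y values: 8, 15 (2 points).
  x = 13: rhs = 13, matching y values: 6, 17 (2 points).
  x = 14: rhs = 17, matching y values: none (0 points).
  x = 15: rhs = 13, matching y values: 6, 17 (2 points).
  x = 16: rhs = 7, matching y values: none (0 points).
  x = 17: rhs = 5, matching y values: none (0 points).
  x = 18: rhs = 13, matching y values: 6, 17 (2 points).
  x = 19: rhs = 14, matching y values: none (0 points).
  x = 20: rhs = 14, matching y values: none (0 points).
  x = 21: rhs = 19, matching y values: none (0 points).
  x = 22: rhs = 12, matching y values: 9, 14 (2 points).
Total affine count: 26.
Full point count |E(F_23)| = 26 + 1 = 27.
Hasse bound: |27 − (23+1)| = |3| = 3 ≤ 2√23 ≈ 9.5917 ✓.


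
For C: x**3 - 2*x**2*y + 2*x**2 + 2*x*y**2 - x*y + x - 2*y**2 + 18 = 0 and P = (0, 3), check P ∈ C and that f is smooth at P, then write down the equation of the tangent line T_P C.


Tangent line at P: 16*x - 12*y + 36 = 0.

Step 1: f(0, 3) = 0, so P lies on C.
Step 2: partial derivatives
  f_x(x, y) = 3*x**2 - 4*x*y + 4*x + 2*y**2 - y + 1, f_y(x, y) = -2*x**2 + 4*x*y - x - 4*y.
  f_x(P) = 16, f_y(P) = -12 (gradient nonzero, so P is smooth).
Step 3: tangent line at P: 16·(x − 0) + -12·(y − 3) = 0.
Expanding: 16*x - 12*y + 36 = 0.


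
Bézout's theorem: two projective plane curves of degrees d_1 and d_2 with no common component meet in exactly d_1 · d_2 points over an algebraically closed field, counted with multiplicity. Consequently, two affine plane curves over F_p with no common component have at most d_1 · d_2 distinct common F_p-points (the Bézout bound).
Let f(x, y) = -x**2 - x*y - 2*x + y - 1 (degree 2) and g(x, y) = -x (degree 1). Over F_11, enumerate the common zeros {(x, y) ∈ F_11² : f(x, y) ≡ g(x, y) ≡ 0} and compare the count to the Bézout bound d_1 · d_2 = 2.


Common zeros: {(0, 1)}; count = 1; Bézout bound = 2.

deg(f) = 2, deg(g) = 1, so Bézout bound = 2.
Scan x ∈ F_11. For each x, list the y ∈ F_11 with f(x, y) ≡ 0 and those with g(x, y) ≡ 0 (mod 11); the common zeros in that column are the intersection.
  x = 0: f ≡ 0 at y ∈ {1}; g ≡ 0 at y ∈ {0, 1, 2, 3, 4, 5, 6, 7, 8, 9, 10}; common: {1}.
  x = 1: f ≡ 0 at y ∈ ∅; g ≡ 0 at y ∈ ∅; common: ∅.
  x = 2: f ≡ 0 at y ∈ {2}; g ≡ 0 at y ∈ ∅; common: ∅.
  x = 3: f ≡ 0 at y ∈ {3}; g ≡ 0 at y ∈ ∅; common: ∅.
  x = 4: f ≡ 0 at y ∈ {10}; g ≡ 0 at y ∈ ∅; common: ∅.
  x = 5: f ≡ 0 at y ∈ {2}; g ≡ 0 at y ∈ ∅; common: ∅.
  x = 6: f ≡ 0 at y ∈ {10}; g ≡ 0 at y ∈ ∅; common: ∅.
  x = 7: f ≡ 0 at y ∈ {4}; g ≡ 0 at y ∈ ∅; common: ∅.
  x = 8: f ≡ 0 at y ∈ {1}; g ≡ 0 at y ∈ ∅; common: ∅.
  x = 9: f ≡ 0 at y ∈ {4}; g ≡ 0 at y ∈ ∅; common: ∅.
  x = 10: f ≡ 0 at y ∈ {0}; g ≡ 0 at y ∈ ∅; common: ∅.
Collecting: common zeros = {(0, 1)}, so the count is 1.
Comparison with the Bézout bound: 1 ≤ 2 = deg(f)·deg(g), as expected for curves with no common component (the affine F_11-count falls short of the bound because intersections may lie at infinity, over extension fields, or carry multiplicity).


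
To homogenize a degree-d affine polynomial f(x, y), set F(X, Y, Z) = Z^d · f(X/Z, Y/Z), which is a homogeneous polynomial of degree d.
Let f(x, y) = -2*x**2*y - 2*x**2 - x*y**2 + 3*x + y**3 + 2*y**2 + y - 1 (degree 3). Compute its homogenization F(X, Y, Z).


F(X, Y, Z) = -2*X**2*Y - 2*X**2*Z - X*Y**2 + 3*X*Z**2 + Y**3 + 2*Y**2*Z + Y*Z**2 - Z**3

deg(f) = 3.
Substitute x = X/Z, y = Y/Z into f, then multiply by Z^3.
  monomial -2·x^2·y^1 ↦ -2·X^2·Y^1·Z^0.
  monomial -2·x^2·y^0 ↦ -2·X^2·Y^0·Z^1.
  monomial -1·x^1·y^2 ↦ -1·X^1·Y^2·Z^0.
  monomial 3·x^1·y^0 ↦ 3·X^1·Y^0·Z^2.
  monomial 1·x^0·y^3 ↦ 1·X^0·Y^3·Z^0.
  monomial 2·x^0·y^2 ↦ 2·X^0·Y^2·Z^1.
  monomial 1·x^0·y^1 ↦ 1·X^0·Y^1·Z^2.
  monomial -1·x^0·y^0 ↦ -1·X^0·Y^0·Z^3.
Collecting: F(X, Y, Z) = -2*X**2*Y - 2*X**2*Z - X*Y**2 + 3*X*Z**2 + Y**3 + 2*Y**2*Z + Y*Z**2 - Z**3.


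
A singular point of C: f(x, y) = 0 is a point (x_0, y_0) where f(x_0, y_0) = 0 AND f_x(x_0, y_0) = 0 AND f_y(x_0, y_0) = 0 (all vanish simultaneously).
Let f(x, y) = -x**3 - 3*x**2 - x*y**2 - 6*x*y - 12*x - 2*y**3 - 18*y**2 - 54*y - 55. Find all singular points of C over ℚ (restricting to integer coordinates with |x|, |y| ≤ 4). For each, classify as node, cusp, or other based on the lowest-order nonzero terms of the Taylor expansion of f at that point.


Singular points: {(-1, -3)}; classification: cusp.

Compute partial derivatives:
  f_x = -3*x**2 - 6*x - y**2 - 6*y - 12.
  f_y = -2*x*y - 6*x - 6*y**2 - 36*y - 54.
Scan x_0 ∈ {−4, ..., 4}. For each x_0, f_y(x_0, y) is a polynomial in y; find its integer roots y ∈ {−4, ..., 4}, then test f_x and f at those candidates.
  x = -4: f_y(-4, y) = -6*y**2 - 28*y - 30; vanishes at y ∈ {-3}. (-4, -3): f_x = -27 ≠ 0.
  x = -3: f_y(-3, y) = -6*y**2 - 30*y - 36; vanishes at y ∈ {-3, -2}. (-3, -3): f_x = -12 ≠ 0; (-3, -2): f_x = -13 ≠ 0.
  x = -2: f_y(-2, y) = -6*y**2 - 32*y - 42; vanishes at y ∈ {-3}. (-2, -3): f_x = -3 ≠ 0.
  x = -1: f_y(-1, y) = -6*y**2 - 34*y - 48; vanishes at y ∈ {-3}. (-1, -3): f_x = 0, f = 0 — SINGULAR.
  x = 0: f_y(0, y) = -6*y**2 - 36*y - 54; vanishes at y ∈ {-3}. (0, -3): f_x = -3 ≠ 0.
  x = 1: f_y(1, y) = -6*y**2 - 38*y - 60; vanishes at y ∈ {-3}. (1, -3): f_x = -12 ≠ 0.
  x = 2: f_y(2, y) = -6*y**2 - 40*y - 66; vanishes at y ∈ {-3}. (2, -3): f_x = -27 ≠ 0.
  x = 3: f_y(3, y) = -6*y**2 - 42*y - 72; vanishes at y ∈ {-4, -3}. (3, -4): f_x = -49 ≠ 0; (3, -3): f_x = -48 ≠ 0.
  x = 4: f_y(4, y) = -6*y**2 - 44*y - 78; vanishes at y ∈ {-3}. (4, -3): f_x = -75 ≠ 0.
Only singular point on the grid: (-1, -3).
Classify: substitute x = -1 + u, y = -3 + v and expand: f = -u**3 - u*v**2 - 2*v**3 + v**2.
No constant or linear terms (consistent with a singular point). Quadratic part: v**2. Cubic part: -u**3 - u*v**2 - 2*v**3.
The quadratic part v**2 is a perfect square, so there is a single (double) tangent line v = 0, i.e. y = -3. Restricting the cubic part to that line (v = 0) leaves -u**3 ≠ 0, so f is not divisible by v and the branch is v² ≈ u**3 to lowest order — this is a cusp.
Classification: cusp.


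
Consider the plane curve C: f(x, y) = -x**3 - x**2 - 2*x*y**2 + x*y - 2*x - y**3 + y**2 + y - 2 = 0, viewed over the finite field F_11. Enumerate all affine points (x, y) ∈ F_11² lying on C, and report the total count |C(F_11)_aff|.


Affine F_11-points: {(0, 6), (3, 0), (4, 3), (4, 6), (5, 10), (6, 6), (7, 3), (8, 0), (9, 7), (10, 0), (10, 3)}; count = 11.

For each of the 121 pairs (x, y) ∈ F_11², evaluate f(x, y) mod 11. Record the zeros.
  x = 0: [0↦9, 1↦10, 2↦7, 3↦5, 4↦9, 5↦2, 6↦0, 7↦8, 8↦9, 9↦8, 10↦10]  zeros at y ∈ {6}
  x = 1: [0↦5, 1↦5, 2↦8, 3↦8, 4↦10, 5↦8, 6↦7, 7↦1, 8↦6, 9↦5, 10↦3]  zeros at y ∈ ∅
  x = 2: [0↦4, 1↦3, 2↦1, 3↦3, 4↦3, 5↦6, 6↦6, 7↦8, 8↦6, 9↦5, 10↦10]  zeros at y ∈ ∅
  x = 3: [0↦0, 1↦9, 2↦2, 3↦6, 4↦4, 5↦1, 6↦2, 7↦1, 8↦3, 9↦2, 10↦3]  zeros at y ∈ {0}
  x = 4: [0↦9, 1↦6, 2↦5, 3↦0, 4↦7, 5↦9, 6↦0, 7↦7, 8↦2, 9↦1, 10↦9]  zeros at y ∈ {3, 6}
  x = 5: [0↦3, 1↦10, 2↦4, 3↦1, 4↦6, 5↦2, 6↦5, 7↦9, 8↦8, 9↦7, 10↦0]  zeros at y ∈ {10}
  x = 6: [0↦9, 1↦4, 2↦4, 3↦3, 4↦6, 5↦7, 6↦0, 7↦1, 8↦4, 9↦3, 10↦3]  zeros at y ∈ {6}
  x = 7: [0↦10, 1↦4, 2↦10, 3↦0, 4↦1, 5↦7, 6↦1, 7↦10, 8↦6, 9↦5, 10↦1]  zeros at y ∈ {3}
  x = 8: [0↦0, 1↦4, 2↦5, 3↦8, 4↦7, 5↦7, 6↦2, 7↦8, 8↦8, 9↦7, 10↦10]  zeros at y ∈ {0}
  x = 9: [0↦6, 1↦9, 2↦5, 3↦10, 4↦7, 5↦1, 6↦8, 7↦0, 8↦4, 9↦3, 10↦2]  zeros at y ∈ {7}
  x = 10: [0↦0, 1↦2, 2↦4, 3↦0, 4↦6, 5↦5, 6↦2, 7↦2, 8↦10, 9↦9, 10↦4]  zeros at y ∈ {0, 3}
Collecting zeros: affine points = {(0, 6), (3, 0), (4, 3), (4, 6), (5, 10), (6, 6), (7, 3), (8, 0), (9, 7), (10, 0), (10, 3)}.
Total count |C(F_11)_aff| = 11.


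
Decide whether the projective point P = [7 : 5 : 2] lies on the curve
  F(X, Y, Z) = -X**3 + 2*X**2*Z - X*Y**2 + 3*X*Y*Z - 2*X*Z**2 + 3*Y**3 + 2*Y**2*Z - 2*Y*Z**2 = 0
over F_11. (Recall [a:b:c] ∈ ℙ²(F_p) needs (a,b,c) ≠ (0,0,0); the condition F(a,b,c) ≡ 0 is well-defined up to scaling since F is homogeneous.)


F(7,5,2) ≡ 3 (mod 11); P is NOT on the curve.

Evaluate F(7, 5, 2) term-by-term (mod 11).
  -X**3 ↦ -1·343·1·1 = -343
  2*X**2*Z ↦ 2·49·1·2 = 196
  -X*Y**2 ↦ -1·7·25·1 = -175
  3*X*Y*Z ↦ 3·7·5·2 = 210
  -2*X*Z**2 ↦ -2·7·1·4 = -56
  3*Y**3 ↦ 3·1·125·1 = 375
  2*Y**2*Z ↦ 2·1·25·2 = 100
  -2*Y*Z**2 ↦ -2·1·5·4 = -40
Sum: F(7, 5, 2) = (-343) + (196) + (-175) + (210) + (-56) + (375) + (100) + (-40) = 267.
Reducing mod 11: 267 ≡ 3 (mod 11).
Since F(a, b, c) ≡ 3 ≠ 0 (mod 11), P does NOT lie on the curve.


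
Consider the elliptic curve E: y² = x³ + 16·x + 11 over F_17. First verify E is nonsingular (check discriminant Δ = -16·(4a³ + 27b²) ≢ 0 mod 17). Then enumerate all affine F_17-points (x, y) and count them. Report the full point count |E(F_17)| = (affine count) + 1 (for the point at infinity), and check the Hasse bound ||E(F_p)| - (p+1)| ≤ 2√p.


Affine points = {(2, 0), (3, 1), (3, 16), (6, 0), (9, 0), (10, 7), (10, 10), (13, 6), (13, 11), (14, 2), (14, 15)}; affine count = 11; |E(F_17)| = 12.

Discriminant check: Δ ∝ 4a³ + 27b² = 4·16³ + 27·11² = 4·4096 + 27·121 ≡ 16 (mod 17). Nonzero ⇒ E is nonsingular.
For each x ∈ F_17, compute rhs = x³ + 16·x + 11 mod 17, then count y ∈ F_17 with y² ≡ rhs.
  x = 0: rhs = 11, matching y values: none (0 points).
  x = 1: rhs = 11, matching y values: none (0 points).
  x = 2: rhs = 0, matching y values: 0 (1 points).
  x = 3: rhs = 1, matching y values: 1, 16 (2 points).
  x = 4: rhs = 3, matching y values: none (0 points).
  x = 5: rhs = 12, matching y values: none (0 points).
  x = 6: rhs = 0, matching y values: 0 (1 points).
  x = 7: rhs = 7, matching y values: none (0 points).
  x = 8: rhs = 5, matching y values: none (0 points).
  x = 9: rhs = 0, matching y values: 0 (1 points).
  x = 10: rhs = 15, matching y values: 7, 10 (2 points).
  x = 11: rhs = 5, matching y values: none (0 points).
  x = 12: rhs = 10, matching y values: none (0 points).
  x = 13: rhs = 2, matching y values: 6, 11 (2 points).
  x = 14: rhs = 4, matching y values: 2, 15 (2 points).
  x = 15: rhs = 5, matching y values: none (0 points).
  x = 16: rhs = 11, matching y values: none (0 points).
Total affine count: 11.
Full point count |E(F_17)| = 11 + 1 = 12.
Hasse bound: |12 − (17+1)| = |-6| = 6 ≤ 2√17 ≈ 8.2462 ✓.
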